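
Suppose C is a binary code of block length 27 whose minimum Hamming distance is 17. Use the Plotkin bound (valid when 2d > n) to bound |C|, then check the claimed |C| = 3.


Plotkin bound M ≤ 4; given |C| = 3 ≤ bound (satisfied).

Check applicability: 2d = 34, n = 27.
2d − n = 7 > 0, so Plotkin applies.
Compute d/(2d−n) = 17/7 ≈ 2.4286.
⌊d/(2d−n)⌋ = 2.
Plotkin bound: M ≤ 2·2 = 4.
Given |C| = 3, check: satisfied.
This |C| is below the Plotkin bound.


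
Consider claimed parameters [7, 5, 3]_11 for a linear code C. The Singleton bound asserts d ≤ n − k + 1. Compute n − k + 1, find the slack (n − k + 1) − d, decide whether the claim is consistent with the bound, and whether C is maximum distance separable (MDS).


Singleton RHS = n − k + 1 = 3, slack = 0, bound satisfied, MDS.

Singleton bound: d ≤ n − k + 1.
Here n = 7, k = 5, so n − k + 1 = 3.
Given d = 3, check d ≤ 3: YES.
Slack = (n − k + 1) − d = 0.
The code is MDS (slack = 0).
Description: the claimed parameters are [7, 5, 3]_11; such a code would be MDS (meets Singleton bound).


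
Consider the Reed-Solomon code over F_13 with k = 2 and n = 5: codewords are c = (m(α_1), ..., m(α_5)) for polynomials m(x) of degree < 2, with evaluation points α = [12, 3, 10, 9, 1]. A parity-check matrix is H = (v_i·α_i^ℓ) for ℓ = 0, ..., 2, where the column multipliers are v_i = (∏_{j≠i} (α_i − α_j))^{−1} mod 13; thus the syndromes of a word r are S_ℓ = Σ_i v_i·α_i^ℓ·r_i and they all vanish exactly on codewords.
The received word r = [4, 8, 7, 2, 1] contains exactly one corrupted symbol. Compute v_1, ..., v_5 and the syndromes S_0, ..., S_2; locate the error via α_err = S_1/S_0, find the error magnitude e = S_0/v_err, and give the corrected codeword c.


S = (8, 11, 7), error at position 2, error magnitude e = 10, c = [4, 11, 7, 2, 1].

Step 1: column multipliers v_i = (∏_{j≠i}(α_i − α_j))^{−1} mod 13.
  i = 1 (α = 12): (12−3)(12−10)(12−9)(12−1) = 9·2·3·11 = 594 ≡ 9, so v_1 = 9^{−1} = 3 (mod 13).
  i = 2 (α = 3): (3−12)(3−10)(3−9)(3−1) = (−9)·(−7)·(−6)·2 = −756 ≡ 11, so v_2 = 11^{−1} = 6 (mod 13).
  i = 3 (α = 10): (10−12)(10−3)(10−9)(10−1) = (−2)·7·1·9 = −126 ≡ 4, so v_3 = 4^{−1} = 10 (mod 13).
  i = 4 (α = 9): (9−12)(9−3)(9−10)(9−1) = (−3)·6·(−1)·8 = 144 ≡ 1, so v_4 = 1^{−1} = 1 (mod 13).
  i = 5 (α = 1): (1−12)(1−3)(1−10)(1−9) = (−11)·(−2)·(−9)·(−8) = 1584 ≡ 11, so v_5 = 11^{−1} = 6 (mod 13).
  v = [3, 6, 10, 1, 6].
Step 2: syndromes of r = [4, 8, 7, 2, 1] (all sums mod 13).
  S_0 = Σ v_i r_i = 3·4 + 6·8 + 10·7 + 1·2 + 6·1 = 138 ≡ 8.
  S_1 = Σ v_i α_i r_i = 3·12·4 + 6·3·8 + 10·10·7 + 1·9·2 + 6·1·1 = 1012 ≡ 11.
  α_i^2 mod 13 = [1, 9, 9, 3, 1].
  S_2 = Σ v_i α_i^2 r_i = 3·1·4 + 6·9·8 + 10·9·7 + 1·3·2 + 6·1·1 = 1086 ≡ 7.
  S = (8, 11, 7) ≠ 0, so r is not a codeword (an error is present).
Step 3: locate the error. For a single error e at position i, S_ℓ = v_i·e·α_i^ℓ, so α_err = S_1/S_0.
  S_0^{−1} = 8^{−1} = 5 (mod 13), so α_err = 11·5 = 55 ≡ 3 = α_2. Error position i = 2.
  Consistency check: S_2/S_1 = 7·6 = 42 ≡ 3 = α_err ✓ (single-error assumption holds).
Step 4: error magnitude e = S_0/v_2 = S_0·∏_{j≠2}(α_2 − α_j) = 8·11 = 88 ≡ 10 (mod 13).
Step 5: correct position 2: c_2 = r_2 − e = 8 − 10 ≡ 11 (mod 13). Hence c = [4, 11, 7, 2, 1].
  Check: interpolating c through the α_i gives m(x) = 9 + 5·x (degree < 2) with m(α_i) = c_i for every i, so c is indeed a codeword.


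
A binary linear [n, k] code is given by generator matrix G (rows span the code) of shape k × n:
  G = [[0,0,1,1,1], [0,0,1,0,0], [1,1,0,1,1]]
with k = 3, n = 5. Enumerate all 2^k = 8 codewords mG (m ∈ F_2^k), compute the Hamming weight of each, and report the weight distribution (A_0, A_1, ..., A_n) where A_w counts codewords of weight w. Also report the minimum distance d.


Weight distribution: A_0 = 1, A_1 = 1, A_2 = 2, A_3 = 2, A_4 = 1, A_5 = 1. Minimum distance d = 1.

Enumerate all 2^3 = 8 messages m ∈ F_2^3.
For each, compute codeword c = mG in F_2^5, then tally its weight.
  m = 000 → c = 00000, weight = 0.
  m = 100 → c = 00111, weight = 3.
  m = 010 → c = 00100, weight = 1.
  m = 110 → c = 00011, weight = 2.
  m = 001 → c = 11011, weight = 4.
  m = 101 → c = 11100, weight = 3.
  m = 011 → c = 11111, weight = 5.
  m = 111 → c = 11000, weight = 2.
Tally weights:
  weight 0: 1 codewords.
  weight 1: 1 codewords.
  weight 2: 2 codewords.
  weight 3: 2 codewords.
  weight 4: 1 codewords.
  weight 5: 1 codewords.
Minimum distance d = smallest w > 0 with A_w > 0 = 1.
Sanity: Σ A_w = 8 = 2^3 = 8 ✓.


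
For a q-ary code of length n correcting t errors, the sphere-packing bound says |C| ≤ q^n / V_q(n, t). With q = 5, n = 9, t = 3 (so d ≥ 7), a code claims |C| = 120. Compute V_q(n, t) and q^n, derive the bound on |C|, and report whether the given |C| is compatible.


V_q(n, t) = 5989, q^n = 1953125, Hamming bound = 326, |C| = 120 ≤ bound (satisfied).

Step 1: Compute V_q(n, t) = Σ_{j=0}^3 C(n, j) (q−1)^j.
  j = 0: C(9,0)·(4)^0 = 1·1 = 1.
  j = 1: C(9,1)·(4)^1 = 9·4 = 36.
  j = 2: C(9,2)·(4)^2 = 36·16 = 576.
  j = 3: C(9,3)·(4)^3 = 84·64 = 5376.
  V_q(n, t) = 1 + 36 + 576 + 5376 = 5989.
Step 2: q^n = 5^9 = 1953125.
Step 3: Hamming bound ⌊q^n / V_q(n,t)⌋ = ⌊1953125/5989⌋ = 326.
Step 4: Compare |C| = 120 to 326: satisfied.
The claimed |C| lies below the Hamming bound.


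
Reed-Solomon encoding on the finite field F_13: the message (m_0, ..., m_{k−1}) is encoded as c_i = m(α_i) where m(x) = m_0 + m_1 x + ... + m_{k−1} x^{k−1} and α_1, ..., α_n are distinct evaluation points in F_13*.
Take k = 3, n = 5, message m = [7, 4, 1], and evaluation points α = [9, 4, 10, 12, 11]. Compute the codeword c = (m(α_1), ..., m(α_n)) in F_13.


c = [7, 0, 4, 4, 3]

Message polynomial: m(x) = 7 + 4·x + 1·x^2 (mod 13).
For each evaluation point α_i, compute m(α_i) mod 13:
  α_1 = 9: Horner steps 1 → 0 → 7, so m(9) = 7.
  α_2 = 4: Horner steps 1 → 8 → 0, so m(4) = 0.
  α_3 = 10: Horner steps 1 → 1 → 4, so m(10) = 4.
  α_4 = 12: Horner steps 1 → 3 → 4, so m(12) = 4.
  α_5 = 11: Horner steps 1 → 2 → 3, so m(11) = 3.
Codeword c = [7, 0, 4, 4, 3] ∈ F_13^5.


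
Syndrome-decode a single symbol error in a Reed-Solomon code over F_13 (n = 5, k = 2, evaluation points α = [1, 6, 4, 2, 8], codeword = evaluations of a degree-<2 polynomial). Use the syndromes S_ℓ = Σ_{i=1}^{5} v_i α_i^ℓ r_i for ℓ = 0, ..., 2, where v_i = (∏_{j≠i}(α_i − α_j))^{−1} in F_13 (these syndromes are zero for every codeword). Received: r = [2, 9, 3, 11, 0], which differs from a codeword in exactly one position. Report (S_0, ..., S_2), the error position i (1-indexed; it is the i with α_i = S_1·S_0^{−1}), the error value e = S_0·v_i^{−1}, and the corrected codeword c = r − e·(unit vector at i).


S = (6, 10, 8), error at position 2, error magnitude e = 1, c = [2, 8, 3, 11, 0].

Step 1: column multipliers v_i = (∏_{j≠i}(α_i − α_j))^{−1} mod 13.
  i = 1 (α = 1): (1−6)(1−4)(1−2)(1−8) = (−5)·(−3)·(−1)·(−7) = 105 ≡ 1, so v_1 = 1^{−1} = 1 (mod 13).
  i = 2 (α = 6): (6−1)(6−4)(6−2)(6−8) = 5·2·4·(−2) = −80 ≡ 11, so v_2 = 11^{−1} = 6 (mod 13).
  i = 3 (α = 4): (4−1)(4−6)(4−2)(4−8) = 3·(−2)·2·(−4) = 48 ≡ 9, so v_3 = 9^{−1} = 3 (mod 13).
  i = 4 (α = 2): (2−1)(2−6)(2−4)(2−8) = 1·(−4)·(−2)·(−6) = −48 ≡ 4, so v_4 = 4^{−1} = 10 (mod 13).
  i = 5 (α = 8): (8−1)(8−6)(8−4)(8−2) = 7·2·4·6 = 336 ≡ 11, so v_5 = 11^{−1} = 6 (mod 13).
  v = [1, 6, 3, 10, 6].
Step 2: syndromes of r = [2, 9, 3, 11, 0] (all sums mod 13).
  S_0 = Σ v_i r_i = 1·2 + 6·9 + 3·3 + 10·11 + 6·0 = 175 ≡ 6.
  S_1 = Σ v_i α_i r_i = 1·1·2 + 6·6·9 + 3·4·3 + 10·2·11 + 6·8·0 = 582 ≡ 10.
  α_i^2 mod 13 = [1, 10, 3, 4, 12].
  S_2 = Σ v_i α_i^2 r_i = 1·1·2 + 6·10·9 + 3·3·3 + 10·4·11 + 6·12·0 = 1009 ≡ 8.
  S = (6, 10, 8) ≠ 0, so r is not a codeword (an error is present).
Step 3: locate the error. For a single error e at position i, S_ℓ = v_i·e·α_i^ℓ, so α_err = S_1/S_0.
  S_0^{−1} = 6^{−1} = 11 (mod 13), so α_err = 10·11 = 110 ≡ 6 = α_2. Error position i = 2.
  Consistency check: S_2/S_1 = 8·4 = 32 ≡ 6 = α_err ✓ (single-error assumption holds).
Step 4: error magnitude e = S_0/v_2 = S_0·∏_{j≠2}(α_2 − α_j) = 6·11 = 66 ≡ 1 (mod 13).
Step 5: correct position 2: c_2 = r_2 − e = 9 − 1 ≡ 8 (mod 13). Hence c = [2, 8, 3, 11, 0].
  Check: interpolating c through the α_i gives m(x) = 6 + 9·x (degree < 2) with m(α_i) = c_i for every i, so c is indeed a codeword.


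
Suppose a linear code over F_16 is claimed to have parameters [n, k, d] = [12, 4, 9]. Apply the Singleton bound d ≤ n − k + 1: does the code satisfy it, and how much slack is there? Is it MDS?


Singleton RHS = n − k + 1 = 9, slack = 0, bound satisfied, MDS.

Singleton bound: d ≤ n − k + 1.
Here n = 12, k = 4, so n − k + 1 = 9.
Given d = 9, check d ≤ 9: YES.
Slack = (n − k + 1) − d = 0.
The code is MDS (slack = 0).
Description: the claimed parameters are [12, 4, 9]_16; such a code would be MDS (meets Singleton bound).


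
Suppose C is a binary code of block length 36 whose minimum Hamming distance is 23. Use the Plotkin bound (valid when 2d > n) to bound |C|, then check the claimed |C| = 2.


Plotkin bound M ≤ 4; given |C| = 2 ≤ bound (satisfied).

Check applicability: 2d = 46, n = 36.
2d − n = 10 > 0, so Plotkin applies.
Compute d/(2d−n) = 23/10 ≈ 2.3000.
⌊d/(2d−n)⌋ = 2.
Plotkin bound: M ≤ 2·2 = 4.
Given |C| = 2, check: satisfied.
This |C| is below the Plotkin bound.


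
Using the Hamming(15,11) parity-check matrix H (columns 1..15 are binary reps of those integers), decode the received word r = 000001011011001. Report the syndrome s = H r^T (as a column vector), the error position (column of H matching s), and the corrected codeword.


s = (1, 1, 1, 1)^T, error position = 15, corrected codeword c = 000001011011000

Compute s = H r^T mod 2 one row at a time:
  s_1 = 1 + 1 + 0 + 1 + 1 + 0 + 0 + 1 = 5 ≡ 1 (mod 2).
  s_2 = 0 + 0 + 1 + 0 + 1 + 0 + 0 + 1 = 3 ≡ 1 (mod 2).
  s_3 = 0 + 0 + 1 + 0 + 0 + 1 + 0 + 1 = 3 ≡ 1 (mod 2).
  s_4 = 0 + 0 + 0 + 0 + 1 + 1 + 0 + 1 = 3 ≡ 1 (mod 2).
s = (1, 1, 1, 1)^T — this equals column 15 of H (binary 1111), so error is at position 15.
Correct: flip bit 15 of r = 000001011011001 to get c = 000001011011000.


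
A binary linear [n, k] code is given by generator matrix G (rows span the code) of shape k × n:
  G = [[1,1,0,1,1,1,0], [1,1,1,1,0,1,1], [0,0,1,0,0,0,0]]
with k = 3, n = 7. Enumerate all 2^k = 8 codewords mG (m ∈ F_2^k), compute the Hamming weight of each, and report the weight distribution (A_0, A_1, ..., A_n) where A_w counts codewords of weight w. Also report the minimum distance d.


Weight distribution: A_0 = 1, A_1 = 1, A_2 = 1, A_3 = 1, A_5 = 2, A_6 = 2. Minimum distance d = 1.

Enumerate all 2^3 = 8 messages m ∈ F_2^3.
For each, compute codeword c = mG in F_2^7, then tally its weight.
  m = 000 → c = 0000000, weight = 0.
  m = 100 → c = 1101110, weight = 5.
  m = 010 → c = 1111011, weight = 6.
  m = 110 → c = 0010101, weight = 3.
  m = 001 → c = 0010000, weight = 1.
  m = 101 → c = 1111110, weight = 6.
  m = 011 → c = 1101011, weight = 5.
  m = 111 → c = 0000101, weight = 2.
Tally weights:
  weight 0: 1 codewords.
  weight 1: 1 codewords.
  weight 2: 1 codewords.
  weight 3: 1 codewords.
  weight 5: 2 codewords.
  weight 6: 2 codewords.
Minimum distance d = smallest w > 0 with A_w > 0 = 1.
Sanity: Σ A_w = 8 = 2^3 = 8 ✓.


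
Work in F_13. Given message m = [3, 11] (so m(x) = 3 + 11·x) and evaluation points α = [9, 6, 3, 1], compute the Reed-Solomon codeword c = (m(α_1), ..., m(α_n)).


c = [11, 4, 10, 1]

Message polynomial: m(x) = 3 + 11·x (mod 13).
For each evaluation point α_i, compute m(α_i) mod 13:
  α_1 = 9: Horner steps 11 → 11, so m(9) = 11.
  α_2 = 6: Horner steps 11 → 4, so m(6) = 4.
  α_3 = 3: Horner steps 11 → 10, so m(3) = 10.
  α_4 = 1: Horner steps 11 → 1, so m(1) = 1.
Codeword c = [11, 4, 10, 1] ∈ F_13^4.


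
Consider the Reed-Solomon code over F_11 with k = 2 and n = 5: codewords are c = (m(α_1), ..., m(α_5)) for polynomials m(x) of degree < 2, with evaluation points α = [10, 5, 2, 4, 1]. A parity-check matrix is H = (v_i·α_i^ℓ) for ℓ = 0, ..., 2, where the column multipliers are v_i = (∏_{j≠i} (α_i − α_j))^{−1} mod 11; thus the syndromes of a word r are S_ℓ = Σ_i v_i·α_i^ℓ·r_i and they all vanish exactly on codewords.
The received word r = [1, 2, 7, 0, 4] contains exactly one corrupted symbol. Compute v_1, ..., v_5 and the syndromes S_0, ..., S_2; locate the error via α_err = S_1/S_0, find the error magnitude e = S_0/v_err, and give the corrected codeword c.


S = (6, 6, 6), error at position 5, error magnitude e = 10, c = [1, 2, 7, 0, 5].

Step 1: column multipliers v_i = (∏_{j≠i}(α_i − α_j))^{−1} mod 11.
  i = 1 (α = 10): (10−5)(10−2)(10−4)(10−1) = 5·8·6·9 = 2160 ≡ 4, so v_1 = 4^{−1} = 3 (mod 11).
  i = 2 (α = 5): (5−10)(5−2)(5−4)(5−1) = (−5)·3·1·4 = −60 ≡ 6, so v_2 = 6^{−1} = 2 (mod 11).
  i = 3 (α = 2): (2−10)(2−5)(2−4)(2−1) = (−8)·(−3)·(−2)·1 = −48 ≡ 7, so v_3 = 7^{−1} = 8 (mod 11).
  i = 4 (α = 4): (4−10)(4−5)(4−2)(4−1) = (−6)·(−1)·2·3 = 36 ≡ 3, so v_4 = 3^{−1} = 4 (mod 11).
  i = 5 (α = 1): (1−10)(1−5)(1−2)(1−4) = (−9)·(−4)·(−1)·(−3) = 108 ≡ 9, so v_5 = 9^{−1} = 5 (mod 11).
  v = [3, 2, 8, 4, 5].
Step 2: syndromes of r = [1, 2, 7, 0, 4] (all sums mod 11).
  S_0 = Σ v_i r_i = 3·1 + 2·2 + 8·7 + 4·0 + 5·4 = 83 ≡ 6.
  S_1 = Σ v_i α_i r_i = 3·10·1 + 2·5·2 + 8·2·7 + 4·4·0 + 5·1·4 = 182 ≡ 6.
  α_i^2 mod 11 = [1, 3, 4, 5, 1].
  S_2 = Σ v_i α_i^2 r_i = 3·1·1 + 2·3·2 + 8·4·7 + 4·5·0 + 5·1·4 = 259 ≡ 6.
  S = (6, 6, 6) ≠ 0, so r is not a codeword (an error is present).
Step 3: locate the error. For a single error e at position i, S_ℓ = v_i·e·α_i^ℓ, so α_err = S_1/S_0.
  S_0^{−1} = 6^{−1} = 2 (mod 11), so α_err = 6·2 = 12 ≡ 1 = α_5. Error position i = 5.
  Consistency check: S_2/S_1 = 6·2 = 12 ≡ 1 = α_err ✓ (single-error assumption holds).
Step 4: error magnitude e = S_0/v_5 = S_0·∏_{j≠5}(α_5 − α_j) = 6·9 = 54 ≡ 10 (mod 11).
Step 5: correct position 5: c_5 = r_5 − e = 4 − 10 ≡ 5 (mod 11). Hence c = [1, 2, 7, 0, 5].
  Check: interpolating c through the α_i gives m(x) = 3 + 2·x (degree < 2) with m(α_i) = c_i for every i, so c is indeed a codeword.


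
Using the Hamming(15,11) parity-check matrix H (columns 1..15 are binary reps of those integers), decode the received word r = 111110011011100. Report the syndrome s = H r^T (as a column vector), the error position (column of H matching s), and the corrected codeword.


s = (1, 0, 1, 0)^T, error position = 10, corrected codeword c = 111110011111100

Compute s = H r^T mod 2 one row at a time:
  s_1 = 1 + 1 + 0 + 1 + 1 + 1 + 0 + 0 = 5 ≡ 1 (mod 2).
  s_2 = 1 + 1 + 0 + 0 + 1 + 1 + 0 + 0 = 4 ≡ 0 (mod 2).
  s_3 = 1 + 1 + 0 + 0 + 0 + 1 + 0 + 0 = 3 ≡ 1 (mod 2).
  s_4 = 1 + 1 + 1 + 0 + 1 + 1 + 1 + 0 = 6 ≡ 0 (mod 2).
s = (1, 0, 1, 0)^T — this equals column 10 of H (binary 1010), so error is at position 10.
Correct: flip bit 10 of r = 111110011011100 to get c = 111110011111100.


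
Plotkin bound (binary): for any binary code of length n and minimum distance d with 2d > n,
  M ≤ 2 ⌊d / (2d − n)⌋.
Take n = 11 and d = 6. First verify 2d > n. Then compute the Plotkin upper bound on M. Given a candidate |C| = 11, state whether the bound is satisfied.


Plotkin bound M ≤ 12; given |C| = 11 ≤ bound (satisfied).

Check applicability: 2d = 12, n = 11.
2d − n = 1 > 0, so Plotkin applies.
Compute d/(2d−n) = 6/1 ≈ 6.0000.
⌊d/(2d−n)⌋ = 6.
Plotkin bound: M ≤ 2·6 = 12.
Given |C| = 11, check: satisfied.
This |C| is below the Plotkin bound.


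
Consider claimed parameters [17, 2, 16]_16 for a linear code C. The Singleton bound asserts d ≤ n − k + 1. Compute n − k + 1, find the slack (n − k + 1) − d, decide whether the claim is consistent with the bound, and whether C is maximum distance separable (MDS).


Singleton RHS = n − k + 1 = 16, slack = 0, bound satisfied, MDS.

Singleton bound: d ≤ n − k + 1.
Here n = 17, k = 2, so n − k + 1 = 16.
Given d = 16, check d ≤ 16: YES.
Slack = (n − k + 1) − d = 0.
The code is MDS (slack = 0).
Description: the claimed parameters are [17, 2, 16]_16; such a code would be MDS (meets Singleton bound).


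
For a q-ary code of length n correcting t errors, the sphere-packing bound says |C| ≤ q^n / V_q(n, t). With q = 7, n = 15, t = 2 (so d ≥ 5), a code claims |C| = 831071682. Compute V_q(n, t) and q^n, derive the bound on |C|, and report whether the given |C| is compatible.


V_q(n, t) = 3871, q^n = 4747561509943, Hamming bound = 1226443169, |C| = 831071682 ≤ bound (satisfied).

Step 1: Compute V_q(n, t) = Σ_{j=0}^2 C(n, j) (q−1)^j.
  j = 0: C(15,0)·(6)^0 = 1·1 = 1.
  j = 1: C(15,1)·(6)^1 = 15·6 = 90.
  j = 2: C(15,2)·(6)^2 = 105·36 = 3780.
  V_q(n, t) = 1 + 90 + 3780 = 3871.
Step 2: q^n = 7^15 = 4747561509943.
Step 3: Hamming bound ⌊q^n / V_q(n,t)⌋ = ⌊4747561509943/3871⌋ = 1226443169.
Step 4: Compare |C| = 831071682 to 1226443169: satisfied.
The claimed |C| lies below the Hamming bound.


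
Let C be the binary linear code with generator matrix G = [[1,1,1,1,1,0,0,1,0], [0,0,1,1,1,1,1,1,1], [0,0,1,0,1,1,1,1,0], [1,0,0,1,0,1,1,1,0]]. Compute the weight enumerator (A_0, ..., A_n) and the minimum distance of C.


Weight distribution: A_0 = 1, A_2 = 2, A_4 = 3, A_5 = 6, A_6 = 2, A_7 = 2. Minimum distance d = 2.

Enumerate all 2^4 = 16 messages m ∈ F_2^4.
For each, compute codeword c = mG in F_2^9, then tally its weight.
  m = 0000 → c = 000000000, weight = 0.
  m = 1000 → c = 111110010, weight = 6.
  m = 0100 → c = 001111111, weight = 7.
  m = 1100 → c = 110001101, weight = 5.
  m = 0010 → c = 001011110, weight = 5.
  m = 1010 → c = 110101100, weight = 5.
  m = 0110 → c = 000100001, weight = 2.
  m = 1110 → c = 111010011, weight = 6.
  m = 0001 → c = 100101110, weight = 5.
  m = 1001 → c = 011011100, weight = 5.
  m = 0101 → c = 101010001, weight = 4.
  m = 1101 → c = 010100011, weight = 4.
  m = 0011 → c = 101110000, weight = 4.
  m = 1011 → c = 010000010, weight = 2.
  m = 0111 → c = 100001111, weight = 5.
  m = 1111 → c = 011111101, weight = 7.
Tally weights:
  weight 0: 1 codewords.
  weight 2: 2 codewords.
  weight 4: 3 codewords.
  weight 5: 6 codewords.
  weight 6: 2 codewords.
  weight 7: 2 codewords.
Minimum distance d = smallest w > 0 with A_w > 0 = 2.
Sanity: Σ A_w = 16 = 2^4 = 16 ✓.


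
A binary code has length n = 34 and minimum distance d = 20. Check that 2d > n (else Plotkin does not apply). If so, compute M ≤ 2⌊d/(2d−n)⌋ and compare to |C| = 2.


Plotkin bound M ≤ 6; given |C| = 2 ≤ bound (satisfied).

Check applicability: 2d = 40, n = 34.
2d − n = 6 > 0, so Plotkin applies.
Compute d/(2d−n) = 20/6 ≈ 3.3333.
⌊d/(2d−n)⌋ = 3.
Plotkin bound: M ≤ 2·3 = 6.
Given |C| = 2, check: satisfied.
This |C| is below the Plotkin bound.


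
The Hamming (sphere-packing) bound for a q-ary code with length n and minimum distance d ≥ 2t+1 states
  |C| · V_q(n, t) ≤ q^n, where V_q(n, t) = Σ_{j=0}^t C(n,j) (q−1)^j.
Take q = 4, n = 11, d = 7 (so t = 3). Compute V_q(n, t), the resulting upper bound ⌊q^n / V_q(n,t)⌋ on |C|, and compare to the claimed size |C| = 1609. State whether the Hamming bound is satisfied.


V_q(n, t) = 4984, q^n = 4194304, Hamming bound = 841, |C| = 1609 > bound (violated).

Step 1: Compute V_q(n, t) = Σ_{j=0}^3 C(n, j) (q−1)^j.
  j = 0: C(11,0)·(3)^0 = 1·1 = 1.
  j = 1: C(11,1)·(3)^1 = 11·3 = 33.
  j = 2: C(11,2)·(3)^2 = 55·9 = 495.
  j = 3: C(11,3)·(3)^3 = 165·27 = 4455.
  V_q(n, t) = 1 + 33 + 495 + 4455 = 4984.
Step 2: q^n = 4^11 = 4194304.
Step 3: Hamming bound ⌊q^n / V_q(n,t)⌋ = ⌊4194304/4984⌋ = 841.
Step 4: Compare |C| = 1609 to 841: violated.
The claimed |C| lies above the Hamming bound, so no 4-ary code of length 11 with d ≥ 7 can have 1609 codewords.


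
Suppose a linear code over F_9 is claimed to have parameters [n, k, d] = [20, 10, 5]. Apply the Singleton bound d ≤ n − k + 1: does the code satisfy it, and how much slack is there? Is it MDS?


Singleton RHS = n − k + 1 = 11, slack = 6, bound satisfied, not MDS.

Singleton bound: d ≤ n − k + 1.
Here n = 20, k = 10, so n − k + 1 = 11.
Given d = 5, check d ≤ 11: YES.
Slack = (n − k + 1) − d = 6.
The code is NOT MDS (slack = 6 > 0).
Description: the claimed parameters are [20, 10, 5]_9; such a code would be non-MDS.


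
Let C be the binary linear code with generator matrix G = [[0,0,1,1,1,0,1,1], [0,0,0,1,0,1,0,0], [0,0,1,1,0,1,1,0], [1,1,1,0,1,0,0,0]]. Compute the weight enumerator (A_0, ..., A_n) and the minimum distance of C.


Weight distribution: A_0 = 1, A_2 = 2, A_3 = 2, A_4 = 3, A_5 = 6, A_6 = 2. Minimum distance d = 2.

Enumerate all 2^4 = 16 messages m ∈ F_2^4.
For each, compute codeword c = mG in F_2^8, then tally its weight.
  m = 0000 → c = 00000000, weight = 0.
  m = 1000 → c = 00111011, weight = 5.
  m = 0100 → c = 00010100, weight = 2.
  m = 1100 → c = 00101111, weight = 5.
  m = 0010 → c = 00110110, weight = 4.
  m = 1010 → c = 00001101, weight = 3.
  m = 0110 → c = 00100010, weight = 2.
  m = 1110 → c = 00011001, weight = 3.
  m = 0001 → c = 11101000, weight = 4.
  m = 1001 → c = 11010011, weight = 5.
  m = 0101 → c = 11111100, weight = 6.
  m = 1101 → c = 11000111, weight = 5.
  m = 0011 → c = 11011110, weight = 6.
  m = 1011 → c = 11100101, weight = 5.
  m = 0111 → c = 11001010, weight = 4.
  m = 1111 → c = 11110001, weight = 5.
Tally weights:
  weight 0: 1 codewords.
  weight 2: 2 codewords.
  weight 3: 2 codewords.
  weight 4: 3 codewords.
  weight 5: 6 codewords.
  weight 6: 2 codewords.
Minimum distance d = smallest w > 0 with A_w > 0 = 2.
Sanity: Σ A_w = 16 = 2^4 = 16 ✓.


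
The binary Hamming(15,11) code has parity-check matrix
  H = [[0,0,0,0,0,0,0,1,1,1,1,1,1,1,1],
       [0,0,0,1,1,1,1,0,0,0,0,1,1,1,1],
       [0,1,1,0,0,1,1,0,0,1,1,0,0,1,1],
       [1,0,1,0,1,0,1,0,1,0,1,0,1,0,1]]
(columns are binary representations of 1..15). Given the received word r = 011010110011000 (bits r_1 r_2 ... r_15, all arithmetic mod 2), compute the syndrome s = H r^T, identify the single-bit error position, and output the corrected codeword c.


s = (1, 1, 0, 0)^T, error position = 12, corrected codeword c = 011010110010000

Compute s = H r^T mod 2 one row at a time:
  s_1 = 1 + 0 + 0 + 1 + 1 + 0 + 0 + 0 = 3 ≡ 1 (mod 2).
  s_2 = 0 + 1 + 0 + 1 + 1 + 0 + 0 + 0 = 3 ≡ 1 (mod 2).
  s_3 = 1 + 1 + 0 + 1 + 0 + 1 + 0 + 0 = 4 ≡ 0 (mod 2).
  s_4 = 0 + 1 + 1 + 1 + 0 + 1 + 0 + 0 = 4 ≡ 0 (mod 2).
s = (1, 1, 0, 0)^T — this equals column 12 of H (binary 1100), so error is at position 12.
Correct: flip bit 12 of r = 011010110011000 to get c = 011010110010000.


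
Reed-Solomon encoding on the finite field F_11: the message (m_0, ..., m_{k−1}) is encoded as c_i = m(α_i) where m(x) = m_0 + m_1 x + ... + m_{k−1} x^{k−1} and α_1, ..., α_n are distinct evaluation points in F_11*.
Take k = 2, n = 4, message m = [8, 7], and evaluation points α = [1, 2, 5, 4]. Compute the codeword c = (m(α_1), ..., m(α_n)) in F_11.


c = [4, 0, 10, 3]

Message polynomial: m(x) = 8 + 7·x (mod 11).
For each evaluation point α_i, compute m(α_i) mod 11:
  α_1 = 1: Horner steps 7 → 4, so m(1) = 4.
  α_2 = 2: Horner steps 7 → 0, so m(2) = 0.
  α_3 = 5: Horner steps 7 → 10, so m(5) = 10.
  α_4 = 4: Horner steps 7 → 3, so m(4) = 3.
Codeword c = [4, 0, 10, 3] ∈ F_11^4.


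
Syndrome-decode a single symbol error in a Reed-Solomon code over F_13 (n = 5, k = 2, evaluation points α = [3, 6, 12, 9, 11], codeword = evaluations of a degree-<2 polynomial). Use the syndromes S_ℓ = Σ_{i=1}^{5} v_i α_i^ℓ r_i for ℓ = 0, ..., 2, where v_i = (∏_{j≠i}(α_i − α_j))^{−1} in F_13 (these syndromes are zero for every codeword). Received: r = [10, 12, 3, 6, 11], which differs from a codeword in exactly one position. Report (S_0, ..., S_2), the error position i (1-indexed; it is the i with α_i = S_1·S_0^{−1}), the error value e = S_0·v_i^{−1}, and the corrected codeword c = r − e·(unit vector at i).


S = (11, 8, 7), error at position 4, error magnitude e = 5, c = [10, 12, 3, 1, 11].

Step 1: column multipliers v_i = (∏_{j≠i}(α_i − α_j))^{−1} mod 13.
  i = 1 (α = 3): (3−6)(3−12)(3−9)(3−11) = (−3)·(−9)·(−6)·(−8) = 1296 ≡ 9, so v_1 = 9^{−1} = 3 (mod 13).
  i = 2 (α = 6): (6−3)(6−12)(6−9)(6−11) = 3·(−6)·(−3)·(−5) = −270 ≡ 3, so v_2 = 3^{−1} = 9 (mod 13).
  i = 3 (α = 12): (12−3)(12−6)(12−9)(12−11) = 9·6·3·1 = 162 ≡ 6, so v_3 = 6^{−1} = 11 (mod 13).
  i = 4 (α = 9): (9−3)(9−6)(9−12)(9−11) = 6·3·(−3)·(−2) = 108 ≡ 4, so v_4 = 4^{−1} = 10 (mod 13).
  i = 5 (α = 11): (11−3)(11−6)(11−12)(11−9) = 8·5·(−1)·2 = −80 ≡ 11, so v_5 = 11^{−1} = 6 (mod 13).
  v = [3, 9, 11, 10, 6].
Step 2: syndromes of r = [10, 12, 3, 6, 11] (all sums mod 13).
  S_0 = Σ v_i r_i = 3·10 + 9·12 + 11·3 + 10·6 + 6·11 = 297 ≡ 11.
  S_1 = Σ v_i α_i r_i = 3·3·10 + 9·6·12 + 11·12·3 + 10·9·6 + 6·11·11 = 2400 ≡ 8.
  α_i^2 mod 13 = [9, 10, 1, 3, 4].
  S_2 = Σ v_i α_i^2 r_i = 3·9·10 + 9·10·12 + 11·1·3 + 10·3·6 + 6·4·11 = 1827 ≡ 7.
  S = (11, 8, 7) ≠ 0, so r is not a codeword (an error is present).
Step 3: locate the error. For a single error e at position i, S_ℓ = v_i·e·α_i^ℓ, so α_err = S_1/S_0.
  S_0^{−1} = 11^{−1} = 6 (mod 13), so α_err = 8·6 = 48 ≡ 9 = α_4. Error position i = 4.
  Consistency check: S_2/S_1 = 7·5 = 35 ≡ 9 = α_err ✓ (single-error assumption holds).
Step 4: error magnitude e = S_0/v_4 = S_0·∏_{j≠4}(α_4 − α_j) = 11·4 = 44 ≡ 5 (mod 13).
Step 5: correct position 4: c_4 = r_4 − e = 6 − 5 ≡ 1 (mod 13). Hence c = [10, 12, 3, 1, 11].
  Check: interpolating c through the α_i gives m(x) = 8 + 5·x (degree < 2) with m(α_i) = c_i for every i, so c is indeed a codeword.


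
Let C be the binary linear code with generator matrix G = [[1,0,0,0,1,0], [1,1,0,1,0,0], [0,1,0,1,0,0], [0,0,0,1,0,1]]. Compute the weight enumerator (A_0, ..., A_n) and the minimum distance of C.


Weight distribution: A_0 = 1, A_1 = 2, A_2 = 4, A_3 = 6, A_4 = 3. Minimum distance d = 1.

Enumerate all 2^4 = 16 messages m ∈ F_2^4.
For each, compute codeword c = mG in F_2^6, then tally its weight.
  m = 0000 → c = 000000, weight = 0.
  m = 1000 → c = 100010, weight = 2.
  m = 0100 → c = 110100, weight = 3.
  m = 1100 → c = 010110, weight = 3.
  m = 0010 → c = 010100, weight = 2.
  m = 1010 → c = 110110, weight = 4.
  m = 0110 → c = 100000, weight = 1.
  m = 1110 → c = 000010, weight = 1.
  m = 0001 → c = 000101, weight = 2.
  m = 1001 → c = 100111, weight = 4.
  m = 0101 → c = 110001, weight = 3.
  m = 1101 → c = 010011, weight = 3.
  m = 0011 → c = 010001, weight = 2.
  m = 1011 → c = 110011, weight = 4.
  m = 0111 → c = 100101, weight = 3.
  m = 1111 → c = 000111, weight = 3.
Tally weights:
  weight 0: 1 codewords.
  weight 1: 2 codewords.
  weight 2: 4 codewords.
  weight 3: 6 codewords.
  weight 4: 3 codewords.
Minimum distance d = smallest w > 0 with A_w > 0 = 1.
Sanity: Σ A_w = 16 = 2^4 = 16 ✓.


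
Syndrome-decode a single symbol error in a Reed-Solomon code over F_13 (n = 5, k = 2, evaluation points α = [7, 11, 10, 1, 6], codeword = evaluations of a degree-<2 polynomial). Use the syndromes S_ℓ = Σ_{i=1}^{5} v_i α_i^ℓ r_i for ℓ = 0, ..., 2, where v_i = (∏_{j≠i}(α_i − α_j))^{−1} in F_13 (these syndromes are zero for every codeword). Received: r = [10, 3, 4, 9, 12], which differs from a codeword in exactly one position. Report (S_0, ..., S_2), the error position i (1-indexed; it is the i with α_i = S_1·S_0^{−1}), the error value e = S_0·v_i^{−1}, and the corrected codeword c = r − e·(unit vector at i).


S = (8, 10, 6), error at position 2, error magnitude e = 1, c = [10, 2, 4, 9, 12].

Step 1: column multipliers v_i = (∏_{j≠i}(α_i − α_j))^{−1} mod 13.
  i = 1 (α = 7): (7−11)(7−10)(7−1)(7−6) = (−4)·(−3)·6·1 = 72 ≡ 7, so v_1 = 7^{−1} = 2 (mod 13).
  i = 2 (α = 11): (11−7)(11−10)(11−1)(11−6) = 4·1·10·5 = 200 ≡ 5, so v_2 = 5^{−1} = 8 (mod 13).
  i = 3 (α = 10): (10−7)(10−11)(10−1)(10−6) = 3·(−1)·9·4 = −108 ≡ 9, so v_3 = 9^{−1} = 3 (mod 13).
  i = 4 (α = 1): (1−7)(1−11)(1−10)(1−6) = (−6)·(−10)·(−9)·(−5) = 2700 ≡ 9, so v_4 = 9^{−1} = 3 (mod 13).
  i = 5 (α = 6): (6−7)(6−11)(6−10)(6−1) = (−1)·(−5)·(−4)·5 = −100 ≡ 4, so v_5 = 4^{−1} = 10 (mod 13).
  v = [2, 8, 3, 3, 10].
Step 2: syndromes of r = [10, 3, 4, 9, 12] (all sums mod 13).
  S_0 = Σ v_i r_i = 2·10 + 8·3 + 3·4 + 3·9 + 10·12 = 203 ≡ 8.
  S_1 = Σ v_i α_i r_i = 2·7·10 + 8·11·3 + 3·10·4 + 3·1·9 + 10·6·12 = 1271 ≡ 10.
  α_i^2 mod 13 = [10, 4, 9, 1, 10].
  S_2 = Σ v_i α_i^2 r_i = 2·10·10 + 8·4·3 + 3·9·4 + 3·1·9 + 10·10·12 = 1631 ≡ 6.
  S = (8, 10, 6) ≠ 0, so r is not a codeword (an error is present).
Step 3: locate the error. For a single error e at position i, S_ℓ = v_i·e·α_i^ℓ, so α_err = S_1/S_0.
  S_0^{−1} = 8^{−1} = 5 (mod 13), so α_err = 10·5 = 50 ≡ 11 = α_2. Error position i = 2.
  Consistency check: S_2/S_1 = 6·4 = 24 ≡ 11 = α_err ✓ (single-error assumption holds).
Step 4: error magnitude e = S_0/v_2 = S_0·∏_{j≠2}(α_2 − α_j) = 8·5 = 40 ≡ 1 (mod 13).
Step 5: correct position 2: c_2 = r_2 − e = 3 − 1 ≡ 2 (mod 13). Hence c = [10, 2, 4, 9, 12].
  Check: interpolating c through the α_i gives m(x) = 11 + 11·x (degree < 2) with m(α_i) = c_i for every i, so c is indeed a codeword.


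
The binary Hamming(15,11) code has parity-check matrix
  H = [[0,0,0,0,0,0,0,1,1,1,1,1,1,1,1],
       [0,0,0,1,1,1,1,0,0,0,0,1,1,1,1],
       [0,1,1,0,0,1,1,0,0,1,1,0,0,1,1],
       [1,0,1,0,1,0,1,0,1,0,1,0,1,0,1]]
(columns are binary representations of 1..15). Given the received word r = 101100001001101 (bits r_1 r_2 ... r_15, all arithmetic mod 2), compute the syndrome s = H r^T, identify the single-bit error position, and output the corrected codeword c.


s = (0, 0, 0, 1)^T, error position = 1, corrected codeword c = 001100001001101

Compute s = H r^T mod 2 one row at a time:
  s_1 = 0 + 1 + 0 + 0 + 1 + 1 + 0 + 1 = 4 ≡ 0 (mod 2).
  s_2 = 1 + 0 + 0 + 0 + 1 + 1 + 0 + 1 = 4 ≡ 0 (mod 2).
  s_3 = 0 + 1 + 0 + 0 + 0 + 0 + 0 + 1 = 2 ≡ 0 (mod 2).
  s_4 = 1 + 1 + 0 + 0 + 1 + 0 + 1 + 1 = 5 ≡ 1 (mod 2).
s = (0, 0, 0, 1)^T — this equals column 1 of H (binary 0001), so error is at position 1.
Correct: flip bit 1 of r = 101100001001101 to get c = 001100001001101.


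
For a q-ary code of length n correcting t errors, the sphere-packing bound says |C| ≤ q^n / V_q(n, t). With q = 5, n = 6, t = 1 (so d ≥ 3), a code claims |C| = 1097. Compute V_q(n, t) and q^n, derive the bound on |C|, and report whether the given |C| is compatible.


V_q(n, t) = 25, q^n = 15625, Hamming bound = 625, |C| = 1097 > bound (violated).

Step 1: Compute V_q(n, t) = Σ_{j=0}^1 C(n, j) (q−1)^j.
  j = 0: C(6,0)·(4)^0 = 1·1 = 1.
  j = 1: C(6,1)·(4)^1 = 6·4 = 24.
  V_q(n, t) = 1 + 24 = 25.
Step 2: q^n = 5^6 = 15625.
Step 3: Hamming bound ⌊q^n / V_q(n,t)⌋ = ⌊15625/25⌋ = 625.
Step 4: Compare |C| = 1097 to 625: violated.
The claimed |C| lies above the Hamming bound, so no 5-ary code of length 6 with d ≥ 3 can have 1097 codewords.


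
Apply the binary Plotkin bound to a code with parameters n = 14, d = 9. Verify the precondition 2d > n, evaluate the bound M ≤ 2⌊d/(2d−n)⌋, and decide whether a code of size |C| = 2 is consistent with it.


Plotkin bound M ≤ 4; given |C| = 2 ≤ bound (satisfied).

Check applicability: 2d = 18, n = 14.
2d − n = 4 > 0, so Plotkin applies.
Compute d/(2d−n) = 9/4 ≈ 2.2500.
⌊d/(2d−n)⌋ = 2.
Plotkin bound: M ≤ 2·2 = 4.
Given |C| = 2, check: satisfied.
This |C| is below the Plotkin bound.


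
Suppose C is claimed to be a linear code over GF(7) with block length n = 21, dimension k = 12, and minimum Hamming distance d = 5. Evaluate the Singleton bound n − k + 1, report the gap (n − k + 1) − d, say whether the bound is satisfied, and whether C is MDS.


Singleton RHS = n − k + 1 = 10, slack = 5, bound satisfied, not MDS.

Singleton bound: d ≤ n − k + 1.
Here n = 21, k = 12, so n − k + 1 = 10.
Given d = 5, check d ≤ 10: YES.
Slack = (n − k + 1) − d = 5.
The code is NOT MDS (slack = 5 > 0).
Description: the claimed parameters are [21, 12, 5]_7; such a code would be non-MDS.


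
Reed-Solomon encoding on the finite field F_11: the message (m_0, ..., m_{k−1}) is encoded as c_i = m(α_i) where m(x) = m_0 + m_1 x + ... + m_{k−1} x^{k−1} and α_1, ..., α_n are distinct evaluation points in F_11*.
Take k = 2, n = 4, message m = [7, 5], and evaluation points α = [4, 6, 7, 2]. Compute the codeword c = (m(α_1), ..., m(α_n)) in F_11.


c = [5, 4, 9, 6]

Message polynomial: m(x) = 7 + 5·x (mod 11).
For each evaluation point α_i, compute m(α_i) mod 11:
  α_1 = 4: Horner steps 5 → 5, so m(4) = 5.
  α_2 = 6: Horner steps 5 → 4, so m(6) = 4.
  α_3 = 7: Horner steps 5 → 9, so m(7) = 9.
  α_4 = 2: Horner steps 5 → 6, so m(2) = 6.
Codeword c = [5, 4, 9, 6] ∈ F_11^4.


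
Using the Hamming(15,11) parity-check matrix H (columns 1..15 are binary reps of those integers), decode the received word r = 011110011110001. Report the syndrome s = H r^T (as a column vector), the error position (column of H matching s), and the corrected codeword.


s = (1, 1, 1, 1)^T, error position = 15, corrected codeword c = 011110011110000

Compute s = H r^T mod 2 one row at a time:
  s_1 = 1 + 1 + 1 + 1 + 0 + 0 + 0 + 1 = 5 ≡ 1 (mod 2).
  s_2 = 1 + 1 + 0 + 0 + 0 + 0 + 0 + 1 = 3 ≡ 1 (mod 2).
  s_3 = 1 + 1 + 0 + 0 + 1 + 1 + 0 + 1 = 5 ≡ 1 (mod 2).
  s_4 = 0 + 1 + 1 + 0 + 1 + 1 + 0 + 1 = 5 ≡ 1 (mod 2).
s = (1, 1, 1, 1)^T — this equals column 15 of H (binary 1111), so error is at position 15.
Correct: flip bit 15 of r = 011110011110001 to get c = 011110011110000.


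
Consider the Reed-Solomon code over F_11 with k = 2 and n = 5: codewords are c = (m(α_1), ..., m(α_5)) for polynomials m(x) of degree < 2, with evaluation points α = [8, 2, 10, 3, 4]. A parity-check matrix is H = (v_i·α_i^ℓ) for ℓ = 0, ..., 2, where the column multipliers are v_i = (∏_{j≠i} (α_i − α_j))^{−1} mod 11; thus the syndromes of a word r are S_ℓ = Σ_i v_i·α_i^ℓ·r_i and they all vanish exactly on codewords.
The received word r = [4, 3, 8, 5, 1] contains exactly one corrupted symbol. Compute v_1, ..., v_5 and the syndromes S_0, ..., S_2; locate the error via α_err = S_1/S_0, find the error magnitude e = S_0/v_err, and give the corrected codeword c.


S = (4, 5, 9), error at position 5, error magnitude e = 5, c = [4, 3, 8, 5, 7].

Step 1: column multipliers v_i = (∏_{j≠i}(α_i − α_j))^{−1} mod 11.
  i = 1 (α = 8): (8−2)(8−10)(8−3)(8−4) = 6·(−2)·5·4 = −240 ≡ 2, so v_1 = 2^{−1} = 6 (mod 11).
  i = 2 (α = 2): (2−8)(2−10)(2−3)(2−4) = (−6)·(−8)·(−1)·(−2) = 96 ≡ 8, so v_2 = 8^{−1} = 7 (mod 11).
  i = 3 (α = 10): (10−8)(10−2)(10−3)(10−4) = 2·8·7·6 = 672 ≡ 1, so v_3 = 1^{−1} = 1 (mod 11).
  i = 4 (α = 3): (3−8)(3−2)(3−10)(3−4) = (−5)·1·(−7)·(−1) = −35 ≡ 9, so v_4 = 9^{−1} = 5 (mod 11).
  i = 5 (α = 4): (4−8)(4−2)(4−10)(4−3) = (−4)·2·(−6)·1 = 48 ≡ 4, so v_5 = 4^{−1} = 3 (mod 11).
  v = [6, 7, 1, 5, 3].
Step 2: syndromes of r = [4, 3, 8, 5, 1] (all sums mod 11).
  S_0 = Σ v_i r_i = 6·4 + 7·3 + 1·8 + 5·5 + 3·1 = 81 ≡ 4.
  S_1 = Σ v_i α_i r_i = 6·8·4 + 7·2·3 + 1·10·8 + 5·3·5 + 3·4·1 = 401 ≡ 5.
  α_i^2 mod 11 = [9, 4, 1, 9, 5].
  S_2 = Σ v_i α_i^2 r_i = 6·9·4 + 7·4·3 + 1·1·8 + 5·9·5 + 3·5·1 = 548 ≡ 9.
  S = (4, 5, 9) ≠ 0, so r is not a codeword (an error is present).
Step 3: locate the error. For a single error e at position i, S_ℓ = v_i·e·α_i^ℓ, so α_err = S_1/S_0.
  S_0^{−1} = 4^{−1} = 3 (mod 11), so α_err = 5·3 = 15 ≡ 4 = α_5. Error position i = 5.
  Consistency check: S_2/S_1 = 9·9 = 81 ≡ 4 = α_err ✓ (single-error assumption holds).
Step 4: error magnitude e = S_0/v_5 = S_0·∏_{j≠5}(α_5 − α_j) = 4·4 = 16 ≡ 5 (mod 11).
Step 5: correct position 5: c_5 = r_5 − e = 1 − 5 ≡ 7 (mod 11). Hence c = [4, 3, 8, 5, 7].
  Check: interpolating c through the α_i gives m(x) = 10 + 2·x (degree < 2) with m(α_i) = c_i for every i, so c is indeed a codeword.


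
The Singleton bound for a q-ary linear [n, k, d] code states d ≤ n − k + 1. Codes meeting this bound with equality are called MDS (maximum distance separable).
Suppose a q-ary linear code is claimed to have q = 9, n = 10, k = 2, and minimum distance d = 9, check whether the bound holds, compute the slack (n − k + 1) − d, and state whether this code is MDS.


Singleton RHS = n − k + 1 = 9, slack = 0, bound satisfied, MDS.

Singleton bound: d ≤ n − k + 1.
Here n = 10, k = 2, so n − k + 1 = 9.
Given d = 9, check d ≤ 9: YES.
Slack = (n − k + 1) − d = 0.
The code is MDS (slack = 0).
Description: the claimed parameters are [10, 2, 9]_9; such a code would be MDS (meets Singleton bound).


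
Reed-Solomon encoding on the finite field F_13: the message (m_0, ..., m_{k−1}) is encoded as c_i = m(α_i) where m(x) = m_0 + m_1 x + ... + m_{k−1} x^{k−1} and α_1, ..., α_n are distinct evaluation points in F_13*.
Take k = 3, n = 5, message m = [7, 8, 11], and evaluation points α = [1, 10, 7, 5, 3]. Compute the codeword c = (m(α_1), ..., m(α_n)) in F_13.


c = [0, 4, 4, 10, 0]

Message polynomial: m(x) = 7 + 8·x + 11·x^2 (mod 13).
For each evaluation point α_i, compute m(α_i) mod 13:
  α_1 = 1: Horner steps 11 → 6 → 0, so m(1) = 0.
  α_2 = 10: Horner steps 11 → 1 → 4, so m(10) = 4.
  α_3 = 7: Horner steps 11 → 7 → 4, so m(7) = 4.
  α_4 = 5: Horner steps 11 → 11 → 10, so m(5) = 10.
  α_5 = 3: Horner steps 11 → 2 → 0, so m(3) = 0.
Codeword c = [0, 4, 4, 10, 0] ∈ F_13^5.


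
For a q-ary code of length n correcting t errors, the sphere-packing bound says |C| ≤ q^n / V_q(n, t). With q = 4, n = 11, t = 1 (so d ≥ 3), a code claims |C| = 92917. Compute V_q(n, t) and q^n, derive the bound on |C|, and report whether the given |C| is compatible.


V_q(n, t) = 34, q^n = 4194304, Hamming bound = 123361, |C| = 92917 ≤ bound (satisfied).

Step 1: Compute V_q(n, t) = Σ_{j=0}^1 C(n, j) (q−1)^j.
  j = 0: C(11,0)·(3)^0 = 1·1 = 1.
  j = 1: C(11,1)·(3)^1 = 11·3 = 33.
  V_q(n, t) = 1 + 33 = 34.
Step 2: q^n = 4^11 = 4194304.
Step 3: Hamming bound ⌊q^n / V_q(n,t)⌋ = ⌊4194304/34⌋ = 123361.
Step 4: Compare |C| = 92917 to 123361: satisfied.
The claimed |C| lies below the Hamming bound.


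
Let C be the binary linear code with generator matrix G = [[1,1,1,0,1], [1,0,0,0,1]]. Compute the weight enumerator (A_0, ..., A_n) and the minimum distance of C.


Weight distribution: A_0 = 1, A_2 = 2, A_4 = 1. Minimum distance d = 2.

Enumerate all 2^2 = 4 messages m ∈ F_2^2.
For each, compute codeword c = mG in F_2^5, then tally its weight.
  m = 00 → c = 00000, weight = 0.
  m = 10 → c = 11101, weight = 4.
  m = 01 → c = 10001, weight = 2.
  m = 11 → c = 01100, weight = 2.
Tally weights:
  weight 0: 1 codewords.
  weight 2: 2 codewords.
  weight 4: 1 codewords.
Minimum distance d = smallest w > 0 with A_w > 0 = 2.
Sanity: Σ A_w = 4 = 2^2 = 4 ✓.


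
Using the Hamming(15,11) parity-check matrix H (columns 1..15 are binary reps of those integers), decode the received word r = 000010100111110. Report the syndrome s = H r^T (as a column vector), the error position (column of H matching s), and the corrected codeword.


s = (1, 1, 0, 0)^T, error position = 12, corrected codeword c = 000010100110110

Compute s = H r^T mod 2 one row at a time:
  s_1 = 0 + 0 + 1 + 1 + 1 + 1 + 1 + 0 = 5 ≡ 1 (mod 2).
  s_2 = 0 + 1 + 0 + 1 + 1 + 1 + 1 + 0 = 5 ≡ 1 (mod 2).
  s_3 = 0 + 0 + 0 + 1 + 1 + 1 + 1 + 0 = 4 ≡ 0 (mod 2).
  s_4 = 0 + 0 + 1 + 1 + 0 + 1 + 1 + 0 = 4 ≡ 0 (mod 2).
s = (1, 1, 0, 0)^T — this equals column 12 of H (binary 1100), so error is at position 12.
Correct: flip bit 12 of r = 000010100111110 to get c = 000010100110110.
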